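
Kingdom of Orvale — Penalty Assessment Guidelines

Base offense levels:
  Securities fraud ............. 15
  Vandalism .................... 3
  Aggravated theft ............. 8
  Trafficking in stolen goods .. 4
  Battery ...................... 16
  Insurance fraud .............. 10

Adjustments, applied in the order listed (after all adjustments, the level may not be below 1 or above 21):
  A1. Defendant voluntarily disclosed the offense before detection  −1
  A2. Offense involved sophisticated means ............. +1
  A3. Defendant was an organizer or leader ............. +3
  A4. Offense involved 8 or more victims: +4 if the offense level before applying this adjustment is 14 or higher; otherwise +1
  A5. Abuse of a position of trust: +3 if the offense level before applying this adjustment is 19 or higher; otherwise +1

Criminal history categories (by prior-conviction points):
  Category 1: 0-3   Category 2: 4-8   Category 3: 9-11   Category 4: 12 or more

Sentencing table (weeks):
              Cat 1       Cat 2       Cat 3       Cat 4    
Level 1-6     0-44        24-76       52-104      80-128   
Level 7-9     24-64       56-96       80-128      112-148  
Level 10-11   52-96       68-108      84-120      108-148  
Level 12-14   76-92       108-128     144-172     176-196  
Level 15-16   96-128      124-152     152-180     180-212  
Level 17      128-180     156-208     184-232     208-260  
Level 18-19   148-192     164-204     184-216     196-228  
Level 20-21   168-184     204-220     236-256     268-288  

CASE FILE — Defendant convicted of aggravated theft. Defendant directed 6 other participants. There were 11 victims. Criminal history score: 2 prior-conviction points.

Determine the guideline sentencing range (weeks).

76-92 weeks

Base offense level for aggravated theft: 8.
A1 does not apply.
A2 does not apply.
A3 applies: 8 + 3 = 11.
A4 applies (level before this adjustment is 11 < 14, so +1): 11 + 1 = 12.
Final offense level: 12.
Criminal history: 2 prior points → Category 1 (0-3).
Level 12 falls in the 12-14 band.
Grid: Level 12-14 × Category 1 = 76-92 weeks.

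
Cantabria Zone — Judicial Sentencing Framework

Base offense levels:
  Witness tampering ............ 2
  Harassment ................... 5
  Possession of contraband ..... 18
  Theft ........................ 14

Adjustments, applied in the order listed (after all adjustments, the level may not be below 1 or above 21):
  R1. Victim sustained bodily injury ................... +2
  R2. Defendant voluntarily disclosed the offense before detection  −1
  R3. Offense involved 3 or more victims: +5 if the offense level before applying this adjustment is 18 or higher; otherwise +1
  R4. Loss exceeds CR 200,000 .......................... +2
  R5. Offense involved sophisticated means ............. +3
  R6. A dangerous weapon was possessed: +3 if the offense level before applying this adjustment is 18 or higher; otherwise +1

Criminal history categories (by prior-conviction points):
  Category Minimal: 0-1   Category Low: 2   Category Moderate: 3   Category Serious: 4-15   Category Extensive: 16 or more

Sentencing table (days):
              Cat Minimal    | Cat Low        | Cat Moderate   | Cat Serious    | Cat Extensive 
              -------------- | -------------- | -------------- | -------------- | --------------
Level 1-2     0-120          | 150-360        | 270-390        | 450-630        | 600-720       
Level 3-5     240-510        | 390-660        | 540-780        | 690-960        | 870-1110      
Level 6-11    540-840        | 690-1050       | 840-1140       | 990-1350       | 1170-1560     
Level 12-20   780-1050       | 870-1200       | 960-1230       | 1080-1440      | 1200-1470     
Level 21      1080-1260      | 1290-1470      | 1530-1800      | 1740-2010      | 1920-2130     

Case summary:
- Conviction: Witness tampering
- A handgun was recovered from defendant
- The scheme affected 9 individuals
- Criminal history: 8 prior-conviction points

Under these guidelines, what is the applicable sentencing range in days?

690-960 days

Base offense level for witness tampering: 2.
R2 does not apply.
R3 applies (level before this adjustment is 2 < 18, so +1): 2 + 1 = 3.
R4 does not apply.
R6 applies (level before this adjustment is 3 < 18, so +1): 3 + 1 = 4.
Final offense level: 4.
Criminal history: 8 prior points → Category Serious (4-15).
Level 4 falls in the 3-5 band.
Grid: Level 3-5 × Category Serious = 690-960 days.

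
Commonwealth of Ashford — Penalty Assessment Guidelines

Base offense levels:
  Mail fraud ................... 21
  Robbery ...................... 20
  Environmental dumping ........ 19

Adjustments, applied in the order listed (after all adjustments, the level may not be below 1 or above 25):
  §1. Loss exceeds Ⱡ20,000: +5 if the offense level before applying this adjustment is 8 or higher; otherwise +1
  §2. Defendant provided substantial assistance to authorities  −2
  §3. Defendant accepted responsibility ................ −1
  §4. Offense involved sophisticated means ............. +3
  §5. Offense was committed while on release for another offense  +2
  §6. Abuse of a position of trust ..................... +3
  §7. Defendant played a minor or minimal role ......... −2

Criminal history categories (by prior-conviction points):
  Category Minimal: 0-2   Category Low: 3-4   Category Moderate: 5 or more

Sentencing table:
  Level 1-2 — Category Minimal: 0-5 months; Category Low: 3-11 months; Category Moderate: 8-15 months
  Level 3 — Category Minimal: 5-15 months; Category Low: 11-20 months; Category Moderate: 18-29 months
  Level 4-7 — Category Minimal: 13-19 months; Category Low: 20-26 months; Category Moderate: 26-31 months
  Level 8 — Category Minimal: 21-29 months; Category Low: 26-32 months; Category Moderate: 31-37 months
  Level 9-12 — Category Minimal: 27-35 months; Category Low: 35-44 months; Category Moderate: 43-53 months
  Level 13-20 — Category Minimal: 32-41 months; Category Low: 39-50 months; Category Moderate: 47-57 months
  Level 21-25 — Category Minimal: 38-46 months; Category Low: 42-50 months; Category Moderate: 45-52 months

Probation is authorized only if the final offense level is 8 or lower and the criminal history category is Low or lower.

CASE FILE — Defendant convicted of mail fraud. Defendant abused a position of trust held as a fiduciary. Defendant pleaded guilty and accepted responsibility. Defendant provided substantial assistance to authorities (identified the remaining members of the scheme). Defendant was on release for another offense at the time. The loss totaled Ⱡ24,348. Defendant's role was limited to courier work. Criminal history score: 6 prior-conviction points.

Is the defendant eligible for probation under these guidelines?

No

Base offense level for mail fraud: 21.
§1 applies (level before this adjustment is 21 ≥ 8, so +5): 21 + 5 = 26.
§2 applies: 26 − 2 = 24.
§3 applies: 24 − 1 = 23.
§5 applies: 23 + 2 = 25.
§6 applies: 25 + 3 = 28.
§7 applies: 28 − 2 = 26.
Level 26 exceeds the maximum of 25; capped at 25.
Final offense level: 25.
Criminal history: 6 prior points → Category Moderate (5+).
Level 25 falls in the 21-25 band.
Grid: Level 21-25 × Category Moderate = 45-52 months.
Probation check: level 25 > 8 and category Moderate > Low → not eligible.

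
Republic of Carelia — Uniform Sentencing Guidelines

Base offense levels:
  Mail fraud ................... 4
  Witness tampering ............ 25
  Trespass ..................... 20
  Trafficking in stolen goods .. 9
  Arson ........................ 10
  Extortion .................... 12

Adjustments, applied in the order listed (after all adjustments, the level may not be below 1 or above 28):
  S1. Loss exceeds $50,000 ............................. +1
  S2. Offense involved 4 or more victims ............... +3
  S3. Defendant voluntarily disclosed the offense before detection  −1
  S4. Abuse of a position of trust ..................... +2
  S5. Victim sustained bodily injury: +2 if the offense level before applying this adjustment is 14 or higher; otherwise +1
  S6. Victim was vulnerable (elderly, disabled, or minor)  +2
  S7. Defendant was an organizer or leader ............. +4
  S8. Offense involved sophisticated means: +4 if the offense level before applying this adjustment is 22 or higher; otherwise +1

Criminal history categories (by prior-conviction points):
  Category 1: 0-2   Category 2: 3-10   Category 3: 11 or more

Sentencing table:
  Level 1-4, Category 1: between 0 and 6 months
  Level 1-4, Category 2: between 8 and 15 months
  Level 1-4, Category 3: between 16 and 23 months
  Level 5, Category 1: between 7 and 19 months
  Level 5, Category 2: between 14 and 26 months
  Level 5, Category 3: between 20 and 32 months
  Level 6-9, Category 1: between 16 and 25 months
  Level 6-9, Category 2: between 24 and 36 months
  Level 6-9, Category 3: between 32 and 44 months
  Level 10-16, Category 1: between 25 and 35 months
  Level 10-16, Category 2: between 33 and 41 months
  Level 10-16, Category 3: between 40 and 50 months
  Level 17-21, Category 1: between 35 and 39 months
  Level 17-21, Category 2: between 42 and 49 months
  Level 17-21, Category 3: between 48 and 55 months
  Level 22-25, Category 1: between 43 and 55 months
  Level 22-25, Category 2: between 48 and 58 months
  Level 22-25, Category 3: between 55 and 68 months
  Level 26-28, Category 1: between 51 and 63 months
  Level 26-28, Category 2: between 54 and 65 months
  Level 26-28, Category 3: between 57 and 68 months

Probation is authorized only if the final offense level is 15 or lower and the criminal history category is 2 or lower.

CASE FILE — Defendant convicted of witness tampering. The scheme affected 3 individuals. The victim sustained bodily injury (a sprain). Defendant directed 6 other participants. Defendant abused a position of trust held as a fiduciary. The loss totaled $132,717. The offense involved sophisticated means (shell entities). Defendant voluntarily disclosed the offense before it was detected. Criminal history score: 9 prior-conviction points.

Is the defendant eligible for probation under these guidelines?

Base offense level for witness tampering: 25.
S1 applies: 25 + 1 = 26.
S2 does not apply.
S3 applies: 26 − 1 = 25.
S4 applies: 25 + 2 = 27.
S5 applies (level before this adjustment is 27 ≥ 14, so +2): 27 + 2 = 29.
S6 does not apply.
S7 applies: 29 + 4 = 33.
S8 applies (level before this adjustment is 33 ≥ 22, so +4): 33 + 4 = 37.
Level 37 exceeds the maximum of 28; capped at 28.
Final offense level: 28.
Criminal history: 9 prior points → Category 2 (3-10).
Level 28 falls in the 26-28 band.
Grid: Level 26-28 × Category 2 = 54-65 months.
Probation check: level 28 > 15 and category 2 ≤ 2 → not eligible.

No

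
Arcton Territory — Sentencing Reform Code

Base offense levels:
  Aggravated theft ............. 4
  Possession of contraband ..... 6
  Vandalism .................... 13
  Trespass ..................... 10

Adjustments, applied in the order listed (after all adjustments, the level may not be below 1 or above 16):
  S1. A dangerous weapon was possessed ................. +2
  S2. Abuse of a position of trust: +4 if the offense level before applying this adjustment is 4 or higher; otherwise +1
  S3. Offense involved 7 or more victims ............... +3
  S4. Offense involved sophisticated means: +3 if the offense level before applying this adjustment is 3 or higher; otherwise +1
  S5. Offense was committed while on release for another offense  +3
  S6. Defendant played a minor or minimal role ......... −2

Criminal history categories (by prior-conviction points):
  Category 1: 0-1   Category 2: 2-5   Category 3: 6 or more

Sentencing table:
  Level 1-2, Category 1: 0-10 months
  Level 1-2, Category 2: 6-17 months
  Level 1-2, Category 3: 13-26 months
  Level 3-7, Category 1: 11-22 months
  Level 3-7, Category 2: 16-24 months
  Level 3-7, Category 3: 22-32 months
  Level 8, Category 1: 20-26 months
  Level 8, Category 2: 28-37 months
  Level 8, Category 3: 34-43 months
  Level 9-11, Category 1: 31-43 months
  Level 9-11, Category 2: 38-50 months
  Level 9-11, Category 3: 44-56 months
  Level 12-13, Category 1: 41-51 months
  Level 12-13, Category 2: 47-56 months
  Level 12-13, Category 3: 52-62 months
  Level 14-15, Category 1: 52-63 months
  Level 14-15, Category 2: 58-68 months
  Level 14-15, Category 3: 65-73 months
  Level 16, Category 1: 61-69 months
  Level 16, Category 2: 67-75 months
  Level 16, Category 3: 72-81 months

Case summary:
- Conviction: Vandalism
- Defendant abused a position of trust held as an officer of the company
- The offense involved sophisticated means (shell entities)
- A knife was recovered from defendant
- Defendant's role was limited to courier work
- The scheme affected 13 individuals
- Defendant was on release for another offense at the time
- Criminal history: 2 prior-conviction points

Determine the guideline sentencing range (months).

67-75 months

Base offense level for vandalism: 13.
S1 applies: 13 + 2 = 15.
S2 applies (level before this adjustment is 15 ≥ 4, so +4): 15 + 4 = 19.
S3 applies: 19 + 3 = 22.
S4 applies (level before this adjustment is 22 ≥ 3, so +3): 22 + 3 = 25.
S5 applies: 25 + 3 = 28.
S6 applies: 28 − 2 = 26.
Level 26 exceeds the maximum of 16; capped at 16.
Final offense level: 16.
Criminal history: 2 prior points → Category 2 (2-5).
Level 16 falls in the 16 band.
Grid: Level 16 × Category 2 = 67-75 months.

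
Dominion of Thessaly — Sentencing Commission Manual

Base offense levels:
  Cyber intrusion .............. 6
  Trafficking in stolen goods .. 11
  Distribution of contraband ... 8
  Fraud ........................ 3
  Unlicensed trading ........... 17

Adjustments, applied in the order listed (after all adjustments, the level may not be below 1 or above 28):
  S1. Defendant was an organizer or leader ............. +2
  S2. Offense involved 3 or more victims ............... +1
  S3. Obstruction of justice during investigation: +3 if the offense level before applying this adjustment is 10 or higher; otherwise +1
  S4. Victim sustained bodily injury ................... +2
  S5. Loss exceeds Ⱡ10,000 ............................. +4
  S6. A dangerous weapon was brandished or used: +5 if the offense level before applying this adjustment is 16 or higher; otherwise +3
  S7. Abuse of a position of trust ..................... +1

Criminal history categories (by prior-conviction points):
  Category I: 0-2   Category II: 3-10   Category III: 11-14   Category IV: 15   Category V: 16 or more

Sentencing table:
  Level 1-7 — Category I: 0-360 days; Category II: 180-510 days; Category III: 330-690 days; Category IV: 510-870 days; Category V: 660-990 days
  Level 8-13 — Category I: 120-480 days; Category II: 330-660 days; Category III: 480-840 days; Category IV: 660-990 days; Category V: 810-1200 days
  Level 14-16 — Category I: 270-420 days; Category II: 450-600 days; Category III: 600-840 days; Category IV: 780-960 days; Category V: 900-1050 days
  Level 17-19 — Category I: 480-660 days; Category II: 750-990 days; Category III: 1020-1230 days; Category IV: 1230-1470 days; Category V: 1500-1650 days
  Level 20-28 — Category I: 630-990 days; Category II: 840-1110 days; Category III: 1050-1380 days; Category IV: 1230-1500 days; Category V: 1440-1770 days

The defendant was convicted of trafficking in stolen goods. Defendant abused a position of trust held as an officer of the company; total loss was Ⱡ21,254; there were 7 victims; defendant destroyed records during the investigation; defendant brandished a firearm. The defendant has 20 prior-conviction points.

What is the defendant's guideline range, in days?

Base offense level for trafficking in stolen goods: 11.
S1 does not apply.
S2 applies: 11 + 1 = 12.
S3 applies (level before this adjustment is 12 ≥ 10, so +3): 12 + 3 = 15.
S4 does not apply.
S5 applies: 15 + 4 = 19.
S6 applies (level before this adjustment is 19 ≥ 16, so +5): 19 + 5 = 24.
S7 applies: 24 + 1 = 25.
Final offense level: 25.
Criminal history: 20 prior points → Category V (16+).
Level 25 falls in the 20-28 band.
Grid: Level 20-28 × Category V = 1440-1770 days.

1440-1770 days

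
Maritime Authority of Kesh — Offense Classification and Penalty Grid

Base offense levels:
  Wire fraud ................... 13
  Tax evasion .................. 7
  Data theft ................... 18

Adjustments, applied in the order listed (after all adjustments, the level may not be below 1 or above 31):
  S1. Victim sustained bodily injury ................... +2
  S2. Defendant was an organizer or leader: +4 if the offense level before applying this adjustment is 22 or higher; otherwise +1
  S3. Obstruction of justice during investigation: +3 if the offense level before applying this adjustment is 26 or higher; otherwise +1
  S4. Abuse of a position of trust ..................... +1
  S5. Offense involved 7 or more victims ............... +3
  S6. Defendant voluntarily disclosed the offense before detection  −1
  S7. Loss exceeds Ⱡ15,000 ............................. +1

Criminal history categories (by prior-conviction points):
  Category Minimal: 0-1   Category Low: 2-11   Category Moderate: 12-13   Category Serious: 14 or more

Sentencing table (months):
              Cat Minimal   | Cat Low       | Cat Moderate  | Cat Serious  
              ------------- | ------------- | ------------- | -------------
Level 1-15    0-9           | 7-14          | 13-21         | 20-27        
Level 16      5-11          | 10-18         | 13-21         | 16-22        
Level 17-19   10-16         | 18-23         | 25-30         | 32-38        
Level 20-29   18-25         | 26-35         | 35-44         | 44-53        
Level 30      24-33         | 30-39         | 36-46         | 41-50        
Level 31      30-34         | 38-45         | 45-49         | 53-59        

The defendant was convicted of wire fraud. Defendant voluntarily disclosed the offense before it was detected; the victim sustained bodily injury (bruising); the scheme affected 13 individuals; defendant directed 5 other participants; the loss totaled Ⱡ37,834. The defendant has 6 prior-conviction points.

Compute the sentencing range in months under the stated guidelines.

18-23 months

Base offense level for wire fraud: 13.
S1 applies: 13 + 2 = 15.
S2 applies (level before this adjustment is 15 < 22, so +1): 15 + 1 = 16.
S5 applies: 16 + 3 = 19.
S6 applies: 19 − 1 = 18.
S7 applies: 18 + 1 = 19.
Final offense level: 19.
Criminal history: 6 prior points → Category Low (2-11).
Level 19 falls in the 17-19 band.
Grid: Level 17-19 × Category Low = 18-23 months.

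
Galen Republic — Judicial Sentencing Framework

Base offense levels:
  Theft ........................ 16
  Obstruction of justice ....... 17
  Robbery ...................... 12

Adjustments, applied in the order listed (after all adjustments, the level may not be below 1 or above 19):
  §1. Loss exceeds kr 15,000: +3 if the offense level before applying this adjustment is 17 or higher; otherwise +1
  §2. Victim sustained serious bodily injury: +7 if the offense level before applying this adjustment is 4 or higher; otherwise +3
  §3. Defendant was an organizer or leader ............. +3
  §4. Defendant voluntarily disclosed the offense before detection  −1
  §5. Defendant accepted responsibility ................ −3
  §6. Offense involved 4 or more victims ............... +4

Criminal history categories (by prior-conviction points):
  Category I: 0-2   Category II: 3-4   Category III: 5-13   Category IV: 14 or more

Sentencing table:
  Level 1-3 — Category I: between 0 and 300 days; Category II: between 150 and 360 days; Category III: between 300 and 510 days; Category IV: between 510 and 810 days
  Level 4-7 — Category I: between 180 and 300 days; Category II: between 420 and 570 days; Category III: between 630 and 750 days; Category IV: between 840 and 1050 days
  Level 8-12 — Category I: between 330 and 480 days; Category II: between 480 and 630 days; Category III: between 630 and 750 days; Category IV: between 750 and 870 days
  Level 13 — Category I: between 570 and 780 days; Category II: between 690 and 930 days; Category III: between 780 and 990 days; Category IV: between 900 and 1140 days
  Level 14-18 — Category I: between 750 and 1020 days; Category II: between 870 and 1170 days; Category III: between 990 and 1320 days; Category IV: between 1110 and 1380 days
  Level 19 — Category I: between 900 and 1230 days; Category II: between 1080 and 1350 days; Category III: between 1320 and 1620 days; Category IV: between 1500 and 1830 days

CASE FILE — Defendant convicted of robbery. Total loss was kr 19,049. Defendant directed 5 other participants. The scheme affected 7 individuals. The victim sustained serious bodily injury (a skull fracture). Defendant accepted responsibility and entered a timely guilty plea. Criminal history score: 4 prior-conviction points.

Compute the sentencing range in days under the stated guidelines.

Base offense level for robbery: 12.
§1 applies (level before this adjustment is 12 < 17, so +1): 12 + 1 = 13.
§2 applies (level before this adjustment is 13 ≥ 4, so +7): 13 + 7 = 20.
§3 applies: 20 + 3 = 23.
§4 does not apply.
§5 applies: 23 − 3 = 20.
§6 applies: 20 + 4 = 24.
Level 24 exceeds the maximum of 19; capped at 19.
Final offense level: 19.
Criminal history: 4 prior points → Category II (3-4).
Level 19 falls in the 19 band.
Grid: Level 19 × Category II = 1080-1350 days.

1080-1350 days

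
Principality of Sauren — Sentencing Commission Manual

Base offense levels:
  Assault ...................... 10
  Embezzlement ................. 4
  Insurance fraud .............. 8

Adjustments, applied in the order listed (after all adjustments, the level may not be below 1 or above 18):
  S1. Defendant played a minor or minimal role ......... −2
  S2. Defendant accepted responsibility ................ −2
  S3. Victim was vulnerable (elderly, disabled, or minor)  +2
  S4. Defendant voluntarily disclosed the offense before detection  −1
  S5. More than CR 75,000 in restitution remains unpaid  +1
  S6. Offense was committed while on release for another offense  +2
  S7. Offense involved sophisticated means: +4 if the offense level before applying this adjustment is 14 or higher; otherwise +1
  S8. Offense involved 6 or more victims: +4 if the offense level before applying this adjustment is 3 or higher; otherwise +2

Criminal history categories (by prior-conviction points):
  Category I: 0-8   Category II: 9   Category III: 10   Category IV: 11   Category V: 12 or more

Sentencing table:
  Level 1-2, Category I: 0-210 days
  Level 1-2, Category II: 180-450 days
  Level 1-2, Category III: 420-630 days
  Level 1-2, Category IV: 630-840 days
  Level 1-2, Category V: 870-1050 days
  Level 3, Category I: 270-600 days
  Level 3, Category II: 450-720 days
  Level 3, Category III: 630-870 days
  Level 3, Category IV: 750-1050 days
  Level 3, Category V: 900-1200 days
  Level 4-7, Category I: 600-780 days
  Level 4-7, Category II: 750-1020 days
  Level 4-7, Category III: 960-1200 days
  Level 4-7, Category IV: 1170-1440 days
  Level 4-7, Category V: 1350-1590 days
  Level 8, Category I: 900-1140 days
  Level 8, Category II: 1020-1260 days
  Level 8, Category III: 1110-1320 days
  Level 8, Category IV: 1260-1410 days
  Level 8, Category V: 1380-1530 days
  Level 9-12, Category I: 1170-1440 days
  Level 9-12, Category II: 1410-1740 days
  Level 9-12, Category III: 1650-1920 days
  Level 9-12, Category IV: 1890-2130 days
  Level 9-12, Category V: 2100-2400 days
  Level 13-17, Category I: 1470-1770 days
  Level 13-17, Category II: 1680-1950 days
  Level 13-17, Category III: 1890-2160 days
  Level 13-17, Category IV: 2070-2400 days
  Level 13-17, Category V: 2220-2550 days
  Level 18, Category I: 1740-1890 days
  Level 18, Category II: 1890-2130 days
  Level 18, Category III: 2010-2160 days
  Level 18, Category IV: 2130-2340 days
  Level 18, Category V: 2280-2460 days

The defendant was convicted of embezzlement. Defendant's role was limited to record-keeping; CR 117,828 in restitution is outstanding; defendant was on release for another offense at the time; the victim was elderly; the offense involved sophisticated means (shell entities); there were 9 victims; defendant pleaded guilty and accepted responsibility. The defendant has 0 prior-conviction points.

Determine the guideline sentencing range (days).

1170-1440 days

Base offense level for embezzlement: 4.
S1 applies: 4 − 2 = 2.
S2 applies: 2 − 2 = 0.
S3 applies: 0 + 2 = 2.
S4 does not apply.
S5 applies: 2 + 1 = 3.
S6 applies: 3 + 2 = 5.
S7 applies (level before this adjustment is 5 < 14, so +1): 5 + 1 = 6.
S8 applies (level before this adjustment is 6 ≥ 3, so +4): 6 + 4 = 10.
Final offense level: 10.
Criminal history: 0 prior points → Category I (0-8).
Level 10 falls in the 9-12 band.
Grid: Level 9-12 × Category I = 1170-1440 days.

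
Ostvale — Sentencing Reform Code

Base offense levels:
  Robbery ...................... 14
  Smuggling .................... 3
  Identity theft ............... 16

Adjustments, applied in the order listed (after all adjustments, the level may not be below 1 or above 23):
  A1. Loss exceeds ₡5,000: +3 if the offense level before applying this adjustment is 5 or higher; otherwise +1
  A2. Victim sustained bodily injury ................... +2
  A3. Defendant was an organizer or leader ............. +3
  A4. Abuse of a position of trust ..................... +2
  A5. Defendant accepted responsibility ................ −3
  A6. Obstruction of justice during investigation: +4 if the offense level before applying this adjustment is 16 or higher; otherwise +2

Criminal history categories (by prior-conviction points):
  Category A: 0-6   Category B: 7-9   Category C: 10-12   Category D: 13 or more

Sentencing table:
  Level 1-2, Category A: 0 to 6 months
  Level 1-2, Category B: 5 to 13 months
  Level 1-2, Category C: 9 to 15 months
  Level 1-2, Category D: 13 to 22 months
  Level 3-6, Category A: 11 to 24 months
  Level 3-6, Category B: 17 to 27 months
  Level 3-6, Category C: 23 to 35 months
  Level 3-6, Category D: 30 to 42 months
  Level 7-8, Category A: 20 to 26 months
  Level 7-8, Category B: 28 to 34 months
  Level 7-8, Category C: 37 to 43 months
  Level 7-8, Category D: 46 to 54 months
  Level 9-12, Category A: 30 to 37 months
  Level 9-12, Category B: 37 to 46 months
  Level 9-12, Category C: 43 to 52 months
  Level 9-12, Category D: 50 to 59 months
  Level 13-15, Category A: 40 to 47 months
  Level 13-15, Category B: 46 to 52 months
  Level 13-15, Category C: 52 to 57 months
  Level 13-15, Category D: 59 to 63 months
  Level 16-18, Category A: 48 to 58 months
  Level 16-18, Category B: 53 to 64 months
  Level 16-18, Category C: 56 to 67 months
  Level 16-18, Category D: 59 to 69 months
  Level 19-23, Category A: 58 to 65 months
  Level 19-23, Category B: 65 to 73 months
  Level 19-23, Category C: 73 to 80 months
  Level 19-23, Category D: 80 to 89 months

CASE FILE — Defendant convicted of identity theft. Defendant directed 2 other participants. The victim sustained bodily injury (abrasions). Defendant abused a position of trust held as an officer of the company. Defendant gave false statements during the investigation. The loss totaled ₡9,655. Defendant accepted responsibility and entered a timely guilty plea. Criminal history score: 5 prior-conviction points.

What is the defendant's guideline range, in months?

Base offense level for identity theft: 16.
A1 applies (level before this adjustment is 16 ≥ 5, so +3): 16 + 3 = 19.
A2 applies: 19 + 2 = 21.
A3 applies: 21 + 3 = 24.
A4 applies: 24 + 2 = 26.
A5 applies: 26 − 3 = 23.
A6 applies (level before this adjustment is 23 ≥ 16, so +4): 23 + 4 = 27.
Level 27 exceeds the maximum of 23; capped at 23.
Final offense level: 23.
Criminal history: 5 prior points → Category A (0-6).
Level 23 falls in the 19-23 band.
Grid: Level 19-23 × Category A = 58-65 months.

58-65 months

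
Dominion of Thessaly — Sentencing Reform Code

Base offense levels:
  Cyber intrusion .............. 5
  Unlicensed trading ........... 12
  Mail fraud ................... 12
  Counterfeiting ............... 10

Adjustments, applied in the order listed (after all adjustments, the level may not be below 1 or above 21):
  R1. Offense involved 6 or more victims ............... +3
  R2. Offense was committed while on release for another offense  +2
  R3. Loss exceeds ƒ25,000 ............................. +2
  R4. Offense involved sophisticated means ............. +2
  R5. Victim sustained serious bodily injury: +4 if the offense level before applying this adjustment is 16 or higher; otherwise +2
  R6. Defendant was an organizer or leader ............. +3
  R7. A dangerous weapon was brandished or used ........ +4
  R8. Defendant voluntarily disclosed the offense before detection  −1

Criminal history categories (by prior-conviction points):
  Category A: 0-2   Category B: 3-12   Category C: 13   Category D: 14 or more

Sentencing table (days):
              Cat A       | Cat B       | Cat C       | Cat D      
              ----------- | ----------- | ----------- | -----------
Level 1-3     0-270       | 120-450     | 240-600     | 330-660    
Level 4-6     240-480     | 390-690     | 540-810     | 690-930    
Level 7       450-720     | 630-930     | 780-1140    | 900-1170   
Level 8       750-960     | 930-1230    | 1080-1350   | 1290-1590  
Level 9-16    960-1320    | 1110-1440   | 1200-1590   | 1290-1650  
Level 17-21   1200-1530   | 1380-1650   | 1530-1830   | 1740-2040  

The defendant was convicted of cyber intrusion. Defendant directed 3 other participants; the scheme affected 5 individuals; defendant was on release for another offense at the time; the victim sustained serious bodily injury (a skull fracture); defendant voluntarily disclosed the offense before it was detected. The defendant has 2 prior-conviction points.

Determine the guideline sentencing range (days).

Base offense level for cyber intrusion: 5.
R2 applies: 5 + 2 = 7.
R3 does not apply.
R4 does not apply.
R5 applies (level before this adjustment is 7 < 16, so +2): 7 + 2 = 9.
R6 applies: 9 + 3 = 12.
R8 applies: 12 − 1 = 11.
Final offense level: 11.
Criminal history: 2 prior points → Category A (0-2).
Level 11 falls in the 9-16 band.
Grid: Level 9-16 × Category A = 960-1320 days.

960-1320 days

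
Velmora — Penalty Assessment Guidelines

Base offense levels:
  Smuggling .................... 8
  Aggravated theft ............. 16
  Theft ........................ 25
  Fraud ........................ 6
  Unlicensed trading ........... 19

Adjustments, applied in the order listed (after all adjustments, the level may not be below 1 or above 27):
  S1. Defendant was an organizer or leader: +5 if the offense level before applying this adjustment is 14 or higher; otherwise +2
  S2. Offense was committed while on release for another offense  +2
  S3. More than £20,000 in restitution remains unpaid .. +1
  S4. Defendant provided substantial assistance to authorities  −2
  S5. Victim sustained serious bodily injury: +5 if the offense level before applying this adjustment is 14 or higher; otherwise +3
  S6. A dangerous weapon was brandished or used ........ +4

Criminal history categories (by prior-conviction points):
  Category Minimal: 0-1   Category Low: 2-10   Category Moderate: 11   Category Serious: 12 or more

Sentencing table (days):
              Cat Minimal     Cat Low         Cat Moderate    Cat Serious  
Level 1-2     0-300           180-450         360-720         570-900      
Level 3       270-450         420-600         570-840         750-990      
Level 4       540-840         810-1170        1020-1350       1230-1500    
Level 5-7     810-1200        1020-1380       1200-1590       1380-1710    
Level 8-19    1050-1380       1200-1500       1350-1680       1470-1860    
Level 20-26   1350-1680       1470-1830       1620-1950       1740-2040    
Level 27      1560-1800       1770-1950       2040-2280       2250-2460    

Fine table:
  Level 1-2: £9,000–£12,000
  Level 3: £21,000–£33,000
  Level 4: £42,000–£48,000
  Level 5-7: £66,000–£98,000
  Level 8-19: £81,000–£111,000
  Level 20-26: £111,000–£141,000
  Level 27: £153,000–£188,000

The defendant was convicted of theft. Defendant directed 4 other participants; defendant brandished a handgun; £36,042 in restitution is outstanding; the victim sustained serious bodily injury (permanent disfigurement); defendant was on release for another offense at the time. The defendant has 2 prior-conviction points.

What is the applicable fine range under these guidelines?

Base offense level for theft: 25.
S1 applies (level before this adjustment is 25 ≥ 14, so +5): 25 + 5 = 30.
S2 applies: 30 + 2 = 32.
S3 applies: 32 + 1 = 33.
S5 applies (level before this adjustment is 33 ≥ 14, so +5): 33 + 5 = 38.
S6 applies: 38 + 4 = 42.
Level 42 exceeds the maximum of 27; capped at 27.
Final offense level: 27.
Level 27 falls in the 27 band.
Fine table: Level 27 → £153,000–£188,000.

£153,000–£188,000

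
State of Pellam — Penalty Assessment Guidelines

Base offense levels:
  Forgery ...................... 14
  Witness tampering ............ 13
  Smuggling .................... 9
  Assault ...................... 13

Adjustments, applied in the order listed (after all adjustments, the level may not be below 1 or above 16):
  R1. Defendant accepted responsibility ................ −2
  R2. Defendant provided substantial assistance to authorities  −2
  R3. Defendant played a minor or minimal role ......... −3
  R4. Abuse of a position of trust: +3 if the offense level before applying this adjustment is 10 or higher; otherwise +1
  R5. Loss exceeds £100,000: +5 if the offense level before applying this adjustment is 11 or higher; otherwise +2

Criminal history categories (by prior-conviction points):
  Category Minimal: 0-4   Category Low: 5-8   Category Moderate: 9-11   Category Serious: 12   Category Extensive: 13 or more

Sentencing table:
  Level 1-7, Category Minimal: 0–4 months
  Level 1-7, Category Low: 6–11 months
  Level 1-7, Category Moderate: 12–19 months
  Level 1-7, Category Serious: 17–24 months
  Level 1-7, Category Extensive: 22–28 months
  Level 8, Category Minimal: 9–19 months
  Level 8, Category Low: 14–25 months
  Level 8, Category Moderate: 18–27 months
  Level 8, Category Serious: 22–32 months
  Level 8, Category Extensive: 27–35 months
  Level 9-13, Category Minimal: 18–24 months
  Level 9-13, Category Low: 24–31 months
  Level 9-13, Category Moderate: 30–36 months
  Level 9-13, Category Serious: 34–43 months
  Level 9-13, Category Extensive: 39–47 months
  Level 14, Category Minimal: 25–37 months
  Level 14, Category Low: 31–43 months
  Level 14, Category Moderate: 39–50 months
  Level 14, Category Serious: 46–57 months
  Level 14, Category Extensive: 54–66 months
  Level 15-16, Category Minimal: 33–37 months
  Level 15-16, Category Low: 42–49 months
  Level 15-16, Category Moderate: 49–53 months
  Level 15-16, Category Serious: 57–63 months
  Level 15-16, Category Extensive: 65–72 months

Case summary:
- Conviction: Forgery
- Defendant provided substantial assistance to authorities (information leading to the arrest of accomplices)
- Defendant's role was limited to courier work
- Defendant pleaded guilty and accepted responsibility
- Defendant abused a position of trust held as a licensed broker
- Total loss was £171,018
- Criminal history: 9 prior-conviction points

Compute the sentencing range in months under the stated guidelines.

30-36 months

Base offense level for forgery: 14.
R1 applies: 14 − 2 = 12.
R2 applies: 12 − 2 = 10.
R3 applies: 10 − 3 = 7.
R4 applies (level before this adjustment is 7 < 10, so +1): 7 + 1 = 8.
R5 applies (level before this adjustment is 8 < 11, so +2): 8 + 2 = 10.
Final offense level: 10.
Criminal history: 9 prior points → Category Moderate (9-11).
Level 10 falls in the 9-13 band.
Grid: Level 9-13 × Category Moderate = 30-36 months.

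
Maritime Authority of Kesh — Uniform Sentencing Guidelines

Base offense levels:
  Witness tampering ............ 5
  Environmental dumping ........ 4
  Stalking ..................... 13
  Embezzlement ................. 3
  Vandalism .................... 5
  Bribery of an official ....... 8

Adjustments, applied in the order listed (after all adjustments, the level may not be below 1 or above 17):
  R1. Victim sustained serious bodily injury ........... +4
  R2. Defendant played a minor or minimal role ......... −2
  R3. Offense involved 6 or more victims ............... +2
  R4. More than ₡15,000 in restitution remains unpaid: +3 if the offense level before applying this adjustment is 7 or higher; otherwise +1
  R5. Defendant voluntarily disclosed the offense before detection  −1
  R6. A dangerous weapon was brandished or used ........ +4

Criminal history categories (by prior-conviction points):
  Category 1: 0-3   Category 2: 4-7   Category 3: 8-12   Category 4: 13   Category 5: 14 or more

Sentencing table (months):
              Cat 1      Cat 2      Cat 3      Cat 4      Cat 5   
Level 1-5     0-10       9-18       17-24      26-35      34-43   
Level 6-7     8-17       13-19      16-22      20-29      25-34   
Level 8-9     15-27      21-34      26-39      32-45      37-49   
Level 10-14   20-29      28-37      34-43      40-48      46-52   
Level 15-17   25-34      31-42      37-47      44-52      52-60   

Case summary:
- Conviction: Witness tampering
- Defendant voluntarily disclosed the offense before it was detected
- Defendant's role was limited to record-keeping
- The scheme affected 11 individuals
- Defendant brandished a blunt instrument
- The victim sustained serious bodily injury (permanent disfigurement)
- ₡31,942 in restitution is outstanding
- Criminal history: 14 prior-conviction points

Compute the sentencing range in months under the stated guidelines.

Base offense level for witness tampering: 5.
R1 applies: 5 + 4 = 9.
R2 applies: 9 − 2 = 7.
R3 applies: 7 + 2 = 9.
R4 applies (level before this adjustment is 9 ≥ 7, so +3): 9 + 3 = 12.
R5 applies: 12 − 1 = 11.
R6 applies: 11 + 4 = 15.
Final offense level: 15.
Criminal history: 14 prior points → Category 5 (14+).
Level 15 falls in the 15-17 band.
Grid: Level 15-17 × Category 5 = 52-60 months.

52-60 months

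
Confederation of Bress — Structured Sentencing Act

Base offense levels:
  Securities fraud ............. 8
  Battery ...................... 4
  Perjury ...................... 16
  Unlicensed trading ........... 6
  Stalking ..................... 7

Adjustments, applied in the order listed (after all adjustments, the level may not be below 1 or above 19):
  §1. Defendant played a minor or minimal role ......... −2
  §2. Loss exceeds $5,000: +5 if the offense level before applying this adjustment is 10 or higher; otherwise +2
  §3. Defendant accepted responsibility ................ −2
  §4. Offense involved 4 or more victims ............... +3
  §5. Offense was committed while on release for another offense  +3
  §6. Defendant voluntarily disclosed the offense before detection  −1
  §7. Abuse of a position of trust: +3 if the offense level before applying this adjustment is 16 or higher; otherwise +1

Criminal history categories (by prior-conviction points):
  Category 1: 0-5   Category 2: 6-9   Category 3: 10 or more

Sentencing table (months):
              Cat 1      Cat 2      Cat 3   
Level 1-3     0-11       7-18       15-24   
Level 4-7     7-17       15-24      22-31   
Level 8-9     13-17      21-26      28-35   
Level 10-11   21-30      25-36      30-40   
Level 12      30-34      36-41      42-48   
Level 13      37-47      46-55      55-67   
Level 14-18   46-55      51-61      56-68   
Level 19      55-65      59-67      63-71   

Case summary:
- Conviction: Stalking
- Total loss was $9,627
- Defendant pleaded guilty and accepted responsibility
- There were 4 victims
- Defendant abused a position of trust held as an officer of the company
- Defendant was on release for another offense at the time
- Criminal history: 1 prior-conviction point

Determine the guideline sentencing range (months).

Base offense level for stalking: 7.
§1 does not apply.
§2 applies (level before this adjustment is 7 < 10, so +2): 7 + 2 = 9.
§3 applies: 9 − 2 = 7.
§4 applies: 7 + 3 = 10.
§5 applies: 10 + 3 = 13.
§7 applies (level before this adjustment is 13 < 16, so +1): 13 + 1 = 14.
Final offense level: 14.
Criminal history: 1 prior point → Category 1 (0-5).
Level 14 falls in the 14-18 band.
Grid: Level 14-18 × Category 1 = 46-55 months.

46-55 months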